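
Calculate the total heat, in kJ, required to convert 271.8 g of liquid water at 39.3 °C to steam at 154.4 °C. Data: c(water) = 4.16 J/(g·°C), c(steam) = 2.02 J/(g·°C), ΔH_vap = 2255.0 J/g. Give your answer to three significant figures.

q1 (heat water 39.3→100.0 °C): 271.8 × 4.16 × 60.7 = 68633 J
q2 (vaporize at 100 °C): 271.8 × 2255.0 = 612909 J
q3 (heat steam 100.0→154.4 °C): 271.8 × 2.02 × 54.4 = 29868 J
Total: 68633 + 612909 + 29868 = 711410 J = 711 kJ

q = 711 kJ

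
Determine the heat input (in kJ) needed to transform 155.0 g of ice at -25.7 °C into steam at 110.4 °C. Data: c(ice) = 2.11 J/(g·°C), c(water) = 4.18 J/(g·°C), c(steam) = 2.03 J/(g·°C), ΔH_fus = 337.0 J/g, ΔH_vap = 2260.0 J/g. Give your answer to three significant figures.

q = 479 kJ

q1 (heat ice -25.7→0.0 °C): 155.0 × 2.11 × 25.7 = 8405 J
q2 (melt at 0 °C): 155.0 × 337.0 = 52235 J
q3 (heat water 0.0→100.0 °C): 155.0 × 4.18 × 100.0 = 64790 J
q4 (vaporize at 100 °C): 155.0 × 2260.0 = 350300 J
q5 (heat steam 100.0→110.4 °C): 155.0 × 2.03 × 10.4 = 3272 J
Total: 8405 + 52235 + 64790 + 350300 + 3272 = 479002 J = 479 kJ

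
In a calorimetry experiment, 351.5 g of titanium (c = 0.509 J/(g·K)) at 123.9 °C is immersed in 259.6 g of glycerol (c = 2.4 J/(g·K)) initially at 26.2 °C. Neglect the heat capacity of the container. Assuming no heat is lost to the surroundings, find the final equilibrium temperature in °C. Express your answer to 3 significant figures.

T_f = 48.0 °C

Heat lost by titanium = heat gained by glycerol.
(351.5)(0.509)(123.9 − T) = (259.6)(2.4)(T − 26.2)
178.9135 (123.9 − T) = 623.04 (T − 26.2)
22167 − 178.9135 T = 623.04 T − 16324
38491 = 801.9535 T
T = 48.00 °C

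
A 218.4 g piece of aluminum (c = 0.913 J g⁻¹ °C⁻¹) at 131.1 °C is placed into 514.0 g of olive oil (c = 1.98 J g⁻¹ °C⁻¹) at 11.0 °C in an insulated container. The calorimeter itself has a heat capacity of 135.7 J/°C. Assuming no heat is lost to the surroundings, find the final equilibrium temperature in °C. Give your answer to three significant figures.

T_f = 28.7 °C

Heat lost by aluminum = heat gained by olive oil + calorimeter.
(218.4)(0.913)(131.1 − T) = [(514.0)(1.98) + 135.7](T − 11.0)
199.3992 (131.1 − T) = 1153.42 (T − 11.0)
26141 − 199.3992 T = 1153.42 T − 12688
38829 = 1352.8192 T
T = 28.70 °C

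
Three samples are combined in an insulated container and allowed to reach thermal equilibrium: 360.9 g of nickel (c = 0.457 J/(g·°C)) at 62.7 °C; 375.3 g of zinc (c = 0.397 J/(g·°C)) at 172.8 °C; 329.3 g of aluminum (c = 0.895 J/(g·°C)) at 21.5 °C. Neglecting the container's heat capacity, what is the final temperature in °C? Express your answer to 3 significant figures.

Σ mᵢcᵢ(T − Tᵢ) = 0  ⇒  T = Σ mᵢcᵢTᵢ / Σ mᵢcᵢ
Σ mᵢcᵢ = 360.9×0.457 + 375.3×0.397 + 329.3×0.895 = 608.6489
Σ mᵢcᵢTᵢ = 164.9313×62.7 + 148.9941×172.8 + 294.7235×21.5 = 42424
T = 42424 / 608.6489 = 69.70 °C

T_f = 69.7 °C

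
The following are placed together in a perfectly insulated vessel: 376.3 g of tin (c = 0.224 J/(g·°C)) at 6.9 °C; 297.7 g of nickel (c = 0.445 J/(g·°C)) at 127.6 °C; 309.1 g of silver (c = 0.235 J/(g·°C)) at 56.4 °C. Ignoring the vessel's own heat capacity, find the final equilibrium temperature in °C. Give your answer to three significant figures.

T_f = 74.6 °C

Σ mᵢcᵢ(T − Tᵢ) = 0  ⇒  T = Σ mᵢcᵢTᵢ / Σ mᵢcᵢ
Σ mᵢcᵢ = 376.3×0.224 + 297.7×0.445 + 309.1×0.235 = 289.4062
Σ mᵢcᵢTᵢ = 84.2912×6.9 + 132.4765×127.6 + 72.6385×56.4 = 21582
T = 21582 / 289.4062 = 74.57 °C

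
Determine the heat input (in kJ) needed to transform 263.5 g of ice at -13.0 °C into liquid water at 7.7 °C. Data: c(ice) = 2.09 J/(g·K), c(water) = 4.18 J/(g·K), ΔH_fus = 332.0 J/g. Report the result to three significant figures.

q1 (heat ice -13.0→0.0 °C): 263.5 × 2.09 × 13.0 = 7159 J
q2 (melt at 0 °C): 263.5 × 332.0 = 87482 J
q3 (heat water 0.0→7.7 °C): 263.5 × 4.18 × 7.7 = 8481 J
Total: 7159 + 87482 + 8481 = 103122 J = 103 kJ

q = 103 kJ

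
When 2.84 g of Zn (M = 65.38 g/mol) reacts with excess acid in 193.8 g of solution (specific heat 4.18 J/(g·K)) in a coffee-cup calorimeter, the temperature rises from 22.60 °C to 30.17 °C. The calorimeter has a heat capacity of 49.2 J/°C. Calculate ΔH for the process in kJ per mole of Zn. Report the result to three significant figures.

ΔH = -150 kJ/mol

|ΔT| = |30.17 − 22.60| = 7.57 °C
|q_surr| = (193.8 × 4.18 + 49.2) × 7.57 = 859.284 × 7.57 = 6505 J
n(Zn) = 2.84 / 65.38 = 0.04344 mol
Temperature rose, so q_rxn = −|q_surr| = -6.505 kJ
ΔH = q_rxn / n = -149.7 kJ/mol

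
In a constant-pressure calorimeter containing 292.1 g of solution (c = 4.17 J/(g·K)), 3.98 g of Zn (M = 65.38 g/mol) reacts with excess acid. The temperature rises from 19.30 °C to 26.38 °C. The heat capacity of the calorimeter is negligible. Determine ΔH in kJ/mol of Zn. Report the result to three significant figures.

ΔH = -142 kJ/mol

|ΔT| = |26.38 − 19.30| = 7.08 °C
|q_surr| = (292.1 × 4.17) × 7.08 = 1218.057 × 7.08 = 8624 J
n(Zn) = 3.98 / 65.38 = 0.06087 mol
Temperature rose, so q_rxn = −|q_surr| = -8.624 kJ
ΔH = q_rxn / n = -141.7 kJ/mol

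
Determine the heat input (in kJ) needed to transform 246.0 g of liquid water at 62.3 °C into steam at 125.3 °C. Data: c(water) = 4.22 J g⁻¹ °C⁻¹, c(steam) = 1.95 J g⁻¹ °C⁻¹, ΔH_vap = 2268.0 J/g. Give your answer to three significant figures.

q1 (heat water 62.3→100.0 °C): 246.0 × 4.22 × 37.7 = 39137 J
q2 (vaporize at 100 °C): 246.0 × 2268.0 = 557928 J
q3 (heat steam 100.0→125.3 °C): 246.0 × 1.95 × 25.3 = 12136 J
Total: 39137 + 557928 + 12136 = 609201 J = 609 kJ

q = 609 kJ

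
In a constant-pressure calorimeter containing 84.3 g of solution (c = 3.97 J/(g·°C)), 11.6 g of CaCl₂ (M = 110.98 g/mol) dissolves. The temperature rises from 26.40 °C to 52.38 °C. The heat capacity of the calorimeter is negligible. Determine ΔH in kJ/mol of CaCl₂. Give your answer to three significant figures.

ΔH = -83.2 kJ/mol

|ΔT| = |52.38 − 26.40| = 25.98 °C
|q_surr| = (84.3 × 3.97) × 25.98 = 334.671 × 25.98 = 8695 J
n(CaCl₂) = 11.6 / 110.98 = 0.1045 mol
Temperature rose, so q_rxn = −|q_surr| = -8.695 kJ
ΔH = q_rxn / n = -83.21 kJ/mol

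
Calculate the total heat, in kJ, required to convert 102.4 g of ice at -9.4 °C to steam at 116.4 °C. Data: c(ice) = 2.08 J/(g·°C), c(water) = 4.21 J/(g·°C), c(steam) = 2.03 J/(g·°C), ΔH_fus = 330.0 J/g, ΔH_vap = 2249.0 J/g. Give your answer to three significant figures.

q = 313 kJ

q1 (heat ice -9.4→0.0 °C): 102.4 × 2.08 × 9.4 = 2002 J
q2 (melt at 0 °C): 102.4 × 330.0 = 33792 J
q3 (heat water 0.0→100.0 °C): 102.4 × 4.21 × 100.0 = 43110 J
q4 (vaporize at 100 °C): 102.4 × 2249.0 = 230298 J
q5 (heat steam 100.0→116.4 °C): 102.4 × 2.03 × 16.4 = 3409 J
Total: 2002 + 33792 + 43110 + 230298 + 3409 = 312611 J = 313 kJ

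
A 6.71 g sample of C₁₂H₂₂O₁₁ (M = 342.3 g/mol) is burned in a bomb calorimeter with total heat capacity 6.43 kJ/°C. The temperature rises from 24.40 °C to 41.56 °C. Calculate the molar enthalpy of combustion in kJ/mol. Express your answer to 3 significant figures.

ΔT = 41.56 − 24.40 = 17.16 °C
q_cal = C_cal × ΔT = 6.43 × 17.16 = 110.3388 kJ
n = 6.71 / 342.3 = 0.01960 mol
q_rxn = −q_cal = -110.3388 kJ
ΔH = -110.3388 / 0.01960 = -5630 kJ/mol

ΔH = -5630 kJ/mol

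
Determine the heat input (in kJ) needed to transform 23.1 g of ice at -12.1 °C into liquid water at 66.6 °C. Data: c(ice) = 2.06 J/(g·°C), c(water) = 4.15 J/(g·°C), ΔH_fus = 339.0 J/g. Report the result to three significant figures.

q = 14.8 kJ

q1 (heat ice -12.1→0.0 °C): 23.1 × 2.06 × 12.1 = 576 J
q2 (melt at 0 °C): 23.1 × 339.0 = 7831 J
q3 (heat water 0.0→66.6 °C): 23.1 × 4.15 × 66.6 = 6385 J
Total: 576 + 7831 + 6385 = 14792 J = 14.8 kJ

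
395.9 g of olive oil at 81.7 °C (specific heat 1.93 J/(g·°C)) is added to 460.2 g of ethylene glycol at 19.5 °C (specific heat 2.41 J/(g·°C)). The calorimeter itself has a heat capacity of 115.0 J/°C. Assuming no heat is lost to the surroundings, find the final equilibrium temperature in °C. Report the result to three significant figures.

Heat lost by olive oil = heat gained by ethylene glycol + calorimeter.
(395.9)(1.93)(81.7 − T) = [(460.2)(2.41) + 115.0](T − 19.5)
764.087 (81.7 − T) = 1224.082 (T − 19.5)
62426 − 764.087 T = 1224.082 T − 23870
86296 = 1988.169 T
T = 43.40 °C

T_f = 43.4 °C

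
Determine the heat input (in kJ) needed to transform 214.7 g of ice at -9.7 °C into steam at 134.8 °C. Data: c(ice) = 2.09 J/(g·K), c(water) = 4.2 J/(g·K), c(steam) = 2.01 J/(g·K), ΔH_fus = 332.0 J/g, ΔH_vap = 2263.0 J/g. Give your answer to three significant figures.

q1 (heat ice -9.7→0.0 °C): 214.7 × 2.09 × 9.7 = 4353 J
q2 (melt at 0 °C): 214.7 × 332.0 = 71280 J
q3 (heat water 0.0→100.0 °C): 214.7 × 4.2 × 100.0 = 90174 J
q4 (vaporize at 100 °C): 214.7 × 2263.0 = 485866 J
q5 (heat steam 100.0→134.8 °C): 214.7 × 2.01 × 34.8 = 15018 J
Total: 4353 + 71280 + 90174 + 485866 + 15018 = 666691 J = 667 kJ

q = 667 kJ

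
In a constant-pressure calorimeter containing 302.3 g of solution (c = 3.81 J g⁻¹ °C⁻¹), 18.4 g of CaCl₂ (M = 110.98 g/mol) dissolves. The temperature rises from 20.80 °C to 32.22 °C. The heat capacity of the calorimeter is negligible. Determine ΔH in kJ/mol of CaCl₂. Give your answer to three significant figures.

ΔH = -79.3 kJ/mol

|ΔT| = |32.22 − 20.80| = 11.42 °C
|q_surr| = (302.3 × 3.81) × 11.42 = 1151.763 × 11.42 = 13150 J
n(CaCl₂) = 18.4 / 110.98 = 0.1658 mol
Temperature rose, so q_rxn = −|q_surr| = -13.15 kJ
ΔH = q_rxn / n = -79.31 kJ/mol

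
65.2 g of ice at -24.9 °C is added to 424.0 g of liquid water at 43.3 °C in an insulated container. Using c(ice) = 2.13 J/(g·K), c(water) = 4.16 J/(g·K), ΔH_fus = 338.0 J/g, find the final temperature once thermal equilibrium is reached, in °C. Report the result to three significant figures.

T_f = 25.0 °C

Heat to bring ice to 0 °C and melt it: q₁ = 65.2×2.13×24.9 + 65.2×338.0 = 25496 J
Heat the water can supply cooling to 0 °C: 424.0×4.16×43.3 = 76374.3 J > q₁, so all ice melts.
Energy balance: 424.0×4.16×(43.3 − T) = 25496 + 65.2×4.16×(T − 0)
1763.84(43.3 − T) = 25496 + 271.232 T
76374.3 − 25496 = 2035.072 T
T = 50878.3 / 2035.072 = 25.00 °C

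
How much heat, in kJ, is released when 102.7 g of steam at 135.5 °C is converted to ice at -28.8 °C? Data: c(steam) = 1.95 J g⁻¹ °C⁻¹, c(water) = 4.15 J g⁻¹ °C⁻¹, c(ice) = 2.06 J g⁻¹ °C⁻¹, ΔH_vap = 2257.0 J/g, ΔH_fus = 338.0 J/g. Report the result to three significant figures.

q1 (cool steam 135.5→100 °C): 102.7 × 1.95 × 35.5 = 7109 J
q2 (condense at 100 °C): 102.7 × 2257.0 = 231794 J
q3 (cool water 100→0 °C): 102.7 × 4.15 × 100.0 = 42621 J
q4 (freeze at 0 °C): 102.7 × 338.0 = 34713 J
q5 (cool ice 0→-28.8 °C): 102.7 × 2.06 × 28.8 = 6093 J
Total: 7109 + 231794 + 42621 + 34713 + 6093 = 322330 J = 322 kJ

q = 322 kJ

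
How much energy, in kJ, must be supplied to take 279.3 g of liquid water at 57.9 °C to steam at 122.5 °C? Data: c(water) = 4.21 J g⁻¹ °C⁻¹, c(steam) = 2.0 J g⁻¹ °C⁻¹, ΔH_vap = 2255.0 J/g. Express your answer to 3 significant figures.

q1 (heat water 57.9→100.0 °C): 279.3 × 4.21 × 42.1 = 49503 J
q2 (vaporize at 100 °C): 279.3 × 2255.0 = 629822 J
q3 (heat steam 100.0→122.5 °C): 279.3 × 2.0 × 22.5 = 12569 J
Total: 49503 + 629822 + 12569 = 691894 J = 692 kJ

q = 692 kJ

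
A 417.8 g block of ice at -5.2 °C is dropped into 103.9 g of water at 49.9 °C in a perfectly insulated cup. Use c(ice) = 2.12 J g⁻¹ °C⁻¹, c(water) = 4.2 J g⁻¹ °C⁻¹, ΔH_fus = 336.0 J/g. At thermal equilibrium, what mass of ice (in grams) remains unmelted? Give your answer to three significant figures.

m_ice remaining = 367 g

Heat to warm all ice to 0 °C: 417.8×2.12×5.2 = 4605.8 J
Heat released by water cooling to 0 °C: 103.9×4.2×49.9 = 21775 J
21775 J < 4605.8 + 417.8×336.0 = 144986.6 J, so not all ice melts; final T = 0 °C.
Heat left for melting: 21775 − 4605.8 = 17169.2 J
Mass melted = 17169.2 / 336.0 = 51.10 g
Ice remaining = 417.8 − 51.10 = 366.70 g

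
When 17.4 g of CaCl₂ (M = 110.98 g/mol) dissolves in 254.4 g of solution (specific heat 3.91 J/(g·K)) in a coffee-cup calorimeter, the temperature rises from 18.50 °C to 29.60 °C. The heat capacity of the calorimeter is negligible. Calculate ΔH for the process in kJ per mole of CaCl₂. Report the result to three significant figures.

|ΔT| = |29.60 − 18.50| = 11.10 °C
|q_surr| = (254.4 × 3.91) × 11.10 = 994.704 × 11.10 = 11040 J
n(CaCl₂) = 17.4 / 110.98 = 0.1568 mol
Temperature rose, so q_rxn = −|q_surr| = -11.04 kJ
ΔH = q_rxn / n = -70.41 kJ/mol

ΔH = -70.4 kJ/mol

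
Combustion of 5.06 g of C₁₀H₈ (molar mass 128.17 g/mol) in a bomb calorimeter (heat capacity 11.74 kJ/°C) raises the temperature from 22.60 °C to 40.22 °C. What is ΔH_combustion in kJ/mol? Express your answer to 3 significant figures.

ΔH = -5240 kJ/mol

ΔT = 40.22 − 22.60 = 17.62 °C
q_cal = C_cal × ΔT = 11.74 × 17.62 = 206.8588 kJ
n = 5.06 / 128.17 = 0.03948 mol
q_rxn = −q_cal = -206.8588 kJ
ΔH = -206.8588 / 0.03948 = -5240 kJ/mol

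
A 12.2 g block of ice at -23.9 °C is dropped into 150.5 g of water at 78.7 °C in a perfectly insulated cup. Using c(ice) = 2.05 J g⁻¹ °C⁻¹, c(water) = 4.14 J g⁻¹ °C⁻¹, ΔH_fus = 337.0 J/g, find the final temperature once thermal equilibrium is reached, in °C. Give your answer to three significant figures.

T_f = 65.8 °C

Heat to bring ice to 0 °C and melt it: q₁ = 12.2×2.05×23.9 + 12.2×337.0 = 4709.1 J
Heat the water can supply cooling to 0 °C: 150.5×4.14×78.7 = 49035.6 J > q₁, so all ice melts.
Energy balance: 150.5×4.14×(78.7 − T) = 4709.1 + 12.2×4.14×(T − 0)
623.07(78.7 − T) = 4709.1 + 50.508 T
49035.6 − 4709.1 = 673.578 T
T = 44326.5 / 673.578 = 65.81 °C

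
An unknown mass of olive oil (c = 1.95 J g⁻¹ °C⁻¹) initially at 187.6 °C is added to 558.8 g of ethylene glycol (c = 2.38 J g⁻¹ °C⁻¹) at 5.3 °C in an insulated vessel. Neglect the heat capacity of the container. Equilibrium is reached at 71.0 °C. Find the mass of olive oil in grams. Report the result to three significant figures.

q_gained = (558.8 × 2.38) × (71.0 − 5.3) = 87380 J
q_lost = m × 1.95 × (187.6 − 71.0) = 227.37 m
m = 87380 / 227.37 = 384 g

m = 384 g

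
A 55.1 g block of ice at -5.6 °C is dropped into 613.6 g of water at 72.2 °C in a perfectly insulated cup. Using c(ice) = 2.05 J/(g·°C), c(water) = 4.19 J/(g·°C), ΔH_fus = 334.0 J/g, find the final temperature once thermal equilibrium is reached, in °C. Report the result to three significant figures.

Heat to bring ice to 0 °C and melt it: q₁ = 55.1×2.05×5.6 + 55.1×334.0 = 19036 J
Heat the water can supply cooling to 0 °C: 613.6×4.19×72.2 = 185625 J > q₁, so all ice melts.
Energy balance: 613.6×4.19×(72.2 − T) = 19036 + 55.1×4.19×(T − 0)
2570.984(72.2 − T) = 19036 + 230.869 T
185625 − 19036 = 2801.853 T
T = 166589 / 2801.853 = 59.46 °C

T_f = 59.5 °C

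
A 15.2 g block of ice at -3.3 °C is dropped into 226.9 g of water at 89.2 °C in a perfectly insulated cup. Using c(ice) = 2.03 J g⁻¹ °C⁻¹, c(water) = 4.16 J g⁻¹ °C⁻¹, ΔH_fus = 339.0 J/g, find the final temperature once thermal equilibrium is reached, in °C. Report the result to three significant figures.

Heat to bring ice to 0 °C and melt it: q₁ = 15.2×2.03×3.3 + 15.2×339.0 = 5254.6 J
Heat the water can supply cooling to 0 °C: 226.9×4.16×89.2 = 84196.2 J > q₁, so all ice melts.
Energy balance: 226.9×4.16×(89.2 − T) = 5254.6 + 15.2×4.16×(T − 0)
943.904(89.2 − T) = 5254.6 + 63.232 T
84196.2 − 5254.6 = 1007.136 T
T = 78941.6 / 1007.136 = 78.38 °C

T_f = 78.4 °C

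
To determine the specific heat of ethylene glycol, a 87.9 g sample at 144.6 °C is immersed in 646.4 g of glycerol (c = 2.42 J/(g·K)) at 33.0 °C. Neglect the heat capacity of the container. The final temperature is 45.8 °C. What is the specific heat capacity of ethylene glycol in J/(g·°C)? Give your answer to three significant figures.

c = 2.31 J/(g·°C)

q_gained = (646.4 × 2.42) × (45.8 − 33.0) = 20020 J
q_lost = 87.9 × c × (144.6 − 45.8) = 8684.52 c
Set equal: c = 20020 / 8684.52 = 2.31 J/(g·°C)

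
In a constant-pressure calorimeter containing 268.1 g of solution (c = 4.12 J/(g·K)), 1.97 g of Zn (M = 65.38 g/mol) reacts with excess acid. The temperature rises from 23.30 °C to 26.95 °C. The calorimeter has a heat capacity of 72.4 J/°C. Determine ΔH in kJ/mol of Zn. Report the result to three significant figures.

ΔH = -143 kJ/mol

|ΔT| = |26.95 − 23.30| = 3.65 °C
|q_surr| = (268.1 × 4.12 + 72.4) × 3.65 = 1176.972 × 3.65 = 4296 J
n(Zn) = 1.97 / 65.38 = 0.03013 mol
Temperature rose, so q_rxn = −|q_surr| = -4.296 kJ
ΔH = q_rxn / n = -142.6 kJ/mol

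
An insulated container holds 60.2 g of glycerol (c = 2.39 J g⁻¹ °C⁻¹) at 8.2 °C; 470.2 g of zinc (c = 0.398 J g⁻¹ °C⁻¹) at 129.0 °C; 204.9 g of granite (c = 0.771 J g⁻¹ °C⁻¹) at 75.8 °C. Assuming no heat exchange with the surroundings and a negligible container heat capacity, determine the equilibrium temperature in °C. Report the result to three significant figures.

T_f = 76.3 °C

Σ mᵢcᵢ(T − Tᵢ) = 0  ⇒  T = Σ mᵢcᵢTᵢ / Σ mᵢcᵢ
Σ mᵢcᵢ = 60.2×2.39 + 470.2×0.398 + 204.9×0.771 = 488.9955
Σ mᵢcᵢTᵢ = 143.878×8.2 + 187.1396×129.0 + 157.9779×75.8 = 37296
T = 37296 / 488.9955 = 76.27 °C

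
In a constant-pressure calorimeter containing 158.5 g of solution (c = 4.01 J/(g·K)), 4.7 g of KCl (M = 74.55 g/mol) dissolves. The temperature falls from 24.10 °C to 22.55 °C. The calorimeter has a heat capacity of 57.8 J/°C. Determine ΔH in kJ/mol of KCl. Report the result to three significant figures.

|ΔT| = |22.55 − 24.10| = 1.55 °C
|q_surr| = (158.5 × 4.01 + 57.8) × 1.55 = 693.385 × 1.55 = 1074.7 J
n(KCl) = 4.7 / 74.55 = 0.063045 mol
Temperature fell, so q_rxn = +|q_surr| = 1.0747 kJ
ΔH = q_rxn / n = 17.047 kJ/mol

ΔH = 17.0 kJ/mol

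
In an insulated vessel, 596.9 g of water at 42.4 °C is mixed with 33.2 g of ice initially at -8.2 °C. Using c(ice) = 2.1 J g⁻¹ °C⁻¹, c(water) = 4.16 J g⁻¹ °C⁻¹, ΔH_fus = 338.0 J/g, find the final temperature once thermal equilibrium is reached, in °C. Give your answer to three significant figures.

Heat to bring ice to 0 °C and melt it: q₁ = 33.2×2.1×8.2 + 33.2×338.0 = 11793 J
Heat the water can supply cooling to 0 °C: 596.9×4.16×42.4 = 105284 J > q₁, so all ice melts.
Energy balance: 596.9×4.16×(42.4 − T) = 11793 + 33.2×4.16×(T − 0)
2483.104(42.4 − T) = 11793 + 138.112 T
105284 − 11793 = 2621.216 T
T = 93491 / 2621.216 = 35.67 °C

T_f = 35.7 °C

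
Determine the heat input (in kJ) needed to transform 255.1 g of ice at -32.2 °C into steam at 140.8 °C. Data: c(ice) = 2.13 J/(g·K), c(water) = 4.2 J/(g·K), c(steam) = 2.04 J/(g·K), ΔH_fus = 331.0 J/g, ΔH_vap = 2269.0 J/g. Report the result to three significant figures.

q = 809 kJ

q1 (heat ice -32.2→0.0 °C): 255.1 × 2.13 × 32.2 = 17496 J
q2 (melt at 0 °C): 255.1 × 331.0 = 84438 J
q3 (heat water 0.0→100.0 °C): 255.1 × 4.2 × 100.0 = 107142 J
q4 (vaporize at 100 °C): 255.1 × 2269.0 = 578822 J
q5 (heat steam 100.0→140.8 °C): 255.1 × 2.04 × 40.8 = 21232 J
Total: 17496 + 84438 + 107142 + 578822 + 21232 = 809130 J = 809 kJ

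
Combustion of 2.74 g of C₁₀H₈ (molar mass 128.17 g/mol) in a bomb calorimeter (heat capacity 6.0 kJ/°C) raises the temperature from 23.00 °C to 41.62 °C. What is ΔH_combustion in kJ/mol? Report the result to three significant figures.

ΔH = -5230 kJ/mol

ΔT = 41.62 − 23.00 = 18.62 °C
q_cal = C_cal × ΔT = 6.0 × 18.62 = 111.72 kJ
n = 2.74 / 128.17 = 0.02138 mol
q_rxn = −q_cal = -111.72 kJ
ΔH = -111.72 / 0.02138 = -5225 kJ/mol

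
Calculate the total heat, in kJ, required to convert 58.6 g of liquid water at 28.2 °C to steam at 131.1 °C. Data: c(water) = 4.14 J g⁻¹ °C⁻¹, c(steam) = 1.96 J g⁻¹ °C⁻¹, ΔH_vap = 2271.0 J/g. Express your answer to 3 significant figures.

q = 154 kJ

q1 (heat water 28.2→100.0 °C): 58.6 × 4.14 × 71.8 = 17419 J
q2 (vaporize at 100 °C): 58.6 × 2271.0 = 133081 J
q3 (heat steam 100.0→131.1 °C): 58.6 × 1.96 × 31.1 = 3572 J
Total: 17419 + 133081 + 3572 = 154072 J = 154 kJ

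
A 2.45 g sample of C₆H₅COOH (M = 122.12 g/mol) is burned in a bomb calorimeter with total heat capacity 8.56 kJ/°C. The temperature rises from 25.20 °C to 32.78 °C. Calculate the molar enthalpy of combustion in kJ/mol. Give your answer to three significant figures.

ΔT = 32.78 − 25.20 = 7.58 °C
q_cal = C_cal × ΔT = 8.56 × 7.58 = 64.8848 kJ
n = 2.45 / 122.12 = 0.02006 mol
q_rxn = −q_cal = -64.8848 kJ
ΔH = -64.8848 / 0.02006 = -3234.5 kJ/mol

ΔH = -3230 kJ/mol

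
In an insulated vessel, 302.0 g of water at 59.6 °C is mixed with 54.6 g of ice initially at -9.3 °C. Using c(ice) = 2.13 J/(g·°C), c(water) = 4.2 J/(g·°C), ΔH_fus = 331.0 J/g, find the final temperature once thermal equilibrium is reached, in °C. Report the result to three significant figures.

T_f = 37.7 °C

Heat to bring ice to 0 °C and melt it: q₁ = 54.6×2.13×9.3 + 54.6×331.0 = 19154 J
Heat the water can supply cooling to 0 °C: 302.0×4.2×59.6 = 75596.6 J > q₁, so all ice melts.
Energy balance: 302.0×4.2×(59.6 − T) = 19154 + 54.6×4.2×(T − 0)
1268.4(59.6 − T) = 19154 + 229.32 T
75596.6 − 19154 = 1497.72 T
T = 56442.6 / 1497.72 = 37.69 °C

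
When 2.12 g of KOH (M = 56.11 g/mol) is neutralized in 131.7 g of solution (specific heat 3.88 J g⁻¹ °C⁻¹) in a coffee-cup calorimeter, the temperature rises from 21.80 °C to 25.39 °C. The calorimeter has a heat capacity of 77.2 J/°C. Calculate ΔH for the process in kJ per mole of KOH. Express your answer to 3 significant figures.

|ΔT| = |25.39 − 21.80| = 3.59 °C
|q_surr| = (131.7 × 3.88 + 77.2) × 3.59 = 588.196 × 3.59 = 2112 J
n(KOH) = 2.12 / 56.11 = 0.03778 mol
Temperature rose, so q_rxn = −|q_surr| = -2.112 kJ
ΔH = q_rxn / n = -55.90 kJ/mol

ΔH = -55.9 kJ/mol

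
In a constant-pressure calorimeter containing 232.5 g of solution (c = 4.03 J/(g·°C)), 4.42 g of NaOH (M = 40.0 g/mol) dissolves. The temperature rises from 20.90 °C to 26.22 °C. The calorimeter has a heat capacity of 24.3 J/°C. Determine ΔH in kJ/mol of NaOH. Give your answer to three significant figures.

|ΔT| = |26.22 − 20.90| = 5.32 °C
|q_surr| = (232.5 × 4.03 + 24.3) × 5.32 = 961.275 × 5.32 = 5114 J
n(NaOH) = 4.42 / 40.0 = 0.1105 mol
Temperature rose, so q_rxn = −|q_surr| = -5.114 kJ
ΔH = q_rxn / n = -46.28 kJ/mol

ΔH = -46.3 kJ/mol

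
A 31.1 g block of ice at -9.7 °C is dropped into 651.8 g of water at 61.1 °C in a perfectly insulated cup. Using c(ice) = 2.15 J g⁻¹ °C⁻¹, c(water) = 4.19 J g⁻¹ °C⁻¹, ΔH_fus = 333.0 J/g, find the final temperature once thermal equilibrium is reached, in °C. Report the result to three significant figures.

T_f = 54.5 °C

Heat to bring ice to 0 °C and melt it: q₁ = 31.1×2.15×9.7 + 31.1×333.0 = 11005 J
Heat the water can supply cooling to 0 °C: 651.8×4.19×61.1 = 166867 J > q₁, so all ice melts.
Energy balance: 651.8×4.19×(61.1 − T) = 11005 + 31.1×4.19×(T − 0)
2731.042(61.1 − T) = 11005 + 130.309 T
166867 − 11005 = 2861.351 T
T = 155862 / 2861.351 = 54.47 °C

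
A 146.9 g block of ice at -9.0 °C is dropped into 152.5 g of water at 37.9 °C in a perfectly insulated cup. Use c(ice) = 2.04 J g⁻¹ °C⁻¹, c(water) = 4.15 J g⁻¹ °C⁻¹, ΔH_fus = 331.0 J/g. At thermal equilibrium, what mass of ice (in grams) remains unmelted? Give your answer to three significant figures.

m_ice remaining = 82.6 g

Heat to warm all ice to 0 °C: 146.9×2.04×9.0 = 2697.1 J
Heat released by water cooling to 0 °C: 152.5×4.15×37.9 = 23986 J
23986 J < 2697.1 + 146.9×331.0 = 51321.0 J, so not all ice melts; final T = 0 °C.
Heat left for melting: 23986 − 2697.1 = 21288.9 J
Mass melted = 21288.9 / 331.0 = 64.32 g
Ice remaining = 146.9 − 64.32 = 82.58 g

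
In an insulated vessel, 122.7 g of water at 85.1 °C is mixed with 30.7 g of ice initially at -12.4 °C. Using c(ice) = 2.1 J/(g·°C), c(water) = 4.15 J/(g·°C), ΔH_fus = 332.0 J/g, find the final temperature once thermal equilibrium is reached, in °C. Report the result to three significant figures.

T_f = 50.8 °C

Heat to bring ice to 0 °C and melt it: q₁ = 30.7×2.1×12.4 + 30.7×332.0 = 10992 J
Heat the water can supply cooling to 0 °C: 122.7×4.15×85.1 = 43333.3 J > q₁, so all ice melts.
Energy balance: 122.7×4.15×(85.1 − T) = 10992 + 30.7×4.15×(T − 0)
509.205(85.1 − T) = 10992 + 127.405 T
43333.3 − 10992 = 636.610 T
T = 32341.3 / 636.610 = 50.80 °C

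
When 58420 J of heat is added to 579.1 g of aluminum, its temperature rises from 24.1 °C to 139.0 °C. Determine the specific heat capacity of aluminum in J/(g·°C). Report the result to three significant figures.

c = 0.878 J/(g·°C)

c = q / (m ΔT) = 58420 / (579.1 × 114.9)
c = 58420 / 66538.59 = 0.878 J/(g·°C)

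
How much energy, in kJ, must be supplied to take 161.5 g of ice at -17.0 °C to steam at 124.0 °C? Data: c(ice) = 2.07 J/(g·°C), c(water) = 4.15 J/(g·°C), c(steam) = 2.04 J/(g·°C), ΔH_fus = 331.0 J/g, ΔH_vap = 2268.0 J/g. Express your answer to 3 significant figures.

q1 (heat ice -17.0→0.0 °C): 161.5 × 2.07 × 17.0 = 5683 J
q2 (melt at 0 °C): 161.5 × 331.0 = 53457 J
q3 (heat water 0.0→100.0 °C): 161.5 × 4.15 × 100.0 = 67023 J
q4 (vaporize at 100 °C): 161.5 × 2268.0 = 366282 J
q5 (heat steam 100.0→124.0 °C): 161.5 × 2.04 × 24.0 = 7907 J
Total: 5683 + 53457 + 67023 + 366282 + 7907 = 500352 J = 500 kJ

q = 500 kJ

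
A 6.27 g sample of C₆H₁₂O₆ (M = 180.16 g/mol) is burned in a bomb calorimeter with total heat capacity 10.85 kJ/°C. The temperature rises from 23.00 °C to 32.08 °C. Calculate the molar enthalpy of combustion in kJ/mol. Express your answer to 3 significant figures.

ΔT = 32.08 − 23.00 = 9.08 °C
q_cal = C_cal × ΔT = 10.85 × 9.08 = 98.518 kJ
n = 6.27 / 180.16 = 0.03480 mol
q_rxn = −q_cal = -98.518 kJ
ΔH = -98.518 / 0.03480 = -2831 kJ/mol

ΔH = -2830 kJ/mol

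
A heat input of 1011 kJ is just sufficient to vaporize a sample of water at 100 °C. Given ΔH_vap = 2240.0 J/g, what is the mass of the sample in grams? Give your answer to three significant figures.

m = q / ΔH_vap = 1011000 J / 2240.0 J/g = 451 g

m = 451 g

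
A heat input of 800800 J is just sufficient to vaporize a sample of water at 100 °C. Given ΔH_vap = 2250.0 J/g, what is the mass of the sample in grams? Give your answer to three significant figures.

m = q / ΔH_vap = 800800 J / 2250.0 J/g = 356 g

m = 356 g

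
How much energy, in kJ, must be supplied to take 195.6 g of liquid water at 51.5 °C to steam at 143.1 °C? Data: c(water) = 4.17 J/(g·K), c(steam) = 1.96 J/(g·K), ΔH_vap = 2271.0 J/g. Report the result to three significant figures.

q = 500 kJ

q1 (heat water 51.5→100.0 °C): 195.6 × 4.17 × 48.5 = 39559 J
q2 (vaporize at 100 °C): 195.6 × 2271.0 = 444208 J
q3 (heat steam 100.0→143.1 °C): 195.6 × 1.96 × 43.1 = 16524 J
Total: 39559 + 444208 + 16524 = 500291 J = 500 kJ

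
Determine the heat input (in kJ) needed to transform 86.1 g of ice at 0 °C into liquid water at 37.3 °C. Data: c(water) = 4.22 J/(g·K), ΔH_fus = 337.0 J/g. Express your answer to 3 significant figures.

q1 (melt at 0 °C): 86.1 × 337.0 = 29016 J
q2 (heat water 0.0→37.3 °C): 86.1 × 4.22 × 37.3 = 13553 J
Total: 29016 + 13553 = 42569 J = 42.6 kJ

q = 42.6 kJ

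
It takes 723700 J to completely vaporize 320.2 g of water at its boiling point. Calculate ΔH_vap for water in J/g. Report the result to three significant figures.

ΔH_vap = q / m = 723700 / 320.2 = 2260 J/g

ΔH_vap = 2260 J/g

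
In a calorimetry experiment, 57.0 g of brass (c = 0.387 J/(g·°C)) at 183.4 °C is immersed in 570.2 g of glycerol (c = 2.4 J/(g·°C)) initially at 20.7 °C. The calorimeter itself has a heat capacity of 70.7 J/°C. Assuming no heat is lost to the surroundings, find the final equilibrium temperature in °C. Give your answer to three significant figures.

Heat lost by brass = heat gained by glycerol + calorimeter.
(57.0)(0.387)(183.4 − T) = [(570.2)(2.4) + 70.7](T − 20.7)
22.059 (183.4 − T) = 1439.18 (T − 20.7)
4045.6 − 22.059 T = 1439.18 T − 29791
33836.6 = 1461.239 T
T = 23.16 °C

T_f = 23.2 °C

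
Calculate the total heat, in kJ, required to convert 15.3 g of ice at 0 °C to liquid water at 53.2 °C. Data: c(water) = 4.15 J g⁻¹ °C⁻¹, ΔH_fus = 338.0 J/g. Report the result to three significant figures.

q = 8.55 kJ

q1 (melt at 0 °C): 15.3 × 338.0 = 5171 J
q2 (heat water 0.0→53.2 °C): 15.3 × 4.15 × 53.2 = 3378 J
Total: 5171 + 3378 = 8549 J = 8.55 kJ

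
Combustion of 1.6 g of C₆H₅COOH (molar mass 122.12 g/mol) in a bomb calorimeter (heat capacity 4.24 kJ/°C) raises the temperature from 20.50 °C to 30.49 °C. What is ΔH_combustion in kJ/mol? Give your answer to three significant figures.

ΔT = 30.49 − 20.50 = 9.99 °C
q_cal = C_cal × ΔT = 4.24 × 9.99 = 42.3576 kJ
n = 1.6 / 122.12 = 0.01310 mol
q_rxn = −q_cal = -42.3576 kJ
ΔH = -42.3576 / 0.01310 = -3233 kJ/mol

ΔH = -3230 kJ/mol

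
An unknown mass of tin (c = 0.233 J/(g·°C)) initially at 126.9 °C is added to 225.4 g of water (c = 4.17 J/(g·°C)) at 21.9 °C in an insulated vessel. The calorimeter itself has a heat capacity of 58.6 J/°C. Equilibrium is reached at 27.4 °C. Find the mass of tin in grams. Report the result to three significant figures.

m = 237 g

q_gained = (225.4 × 4.17 + 58.6) × (27.4 − 21.9) = 5492 J
q_lost = m × 0.233 × (126.9 − 27.4) = 23.1835 m
m = 5492 / 23.1835 = 237 g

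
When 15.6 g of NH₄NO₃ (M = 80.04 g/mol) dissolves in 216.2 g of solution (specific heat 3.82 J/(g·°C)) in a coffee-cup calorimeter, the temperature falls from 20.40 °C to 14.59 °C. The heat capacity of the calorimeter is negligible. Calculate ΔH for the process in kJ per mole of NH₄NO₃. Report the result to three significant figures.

ΔH = 24.6 kJ/mol

|ΔT| = |14.59 − 20.40| = 5.81 °C
|q_surr| = (216.2 × 3.82) × 5.81 = 825.884 × 5.81 = 4798 J
n(NH₄NO₃) = 15.6 / 80.04 = 0.1949 mol
Temperature fell, so q_rxn = +|q_surr| = 4.798 kJ
ΔH = q_rxn / n = 24.62 kJ/mol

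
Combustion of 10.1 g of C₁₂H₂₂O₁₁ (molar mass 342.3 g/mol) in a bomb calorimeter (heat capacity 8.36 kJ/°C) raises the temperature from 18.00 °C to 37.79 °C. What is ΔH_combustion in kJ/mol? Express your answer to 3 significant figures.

ΔT = 37.79 − 18.00 = 19.79 °C
q_cal = C_cal × ΔT = 8.36 × 19.79 = 165.4444 kJ
n = 10.1 / 342.3 = 0.02951 mol
q_rxn = −q_cal = -165.4444 kJ
ΔH = -165.4444 / 0.02951 = -5606 kJ/mol

ΔH = -5610 kJ/mol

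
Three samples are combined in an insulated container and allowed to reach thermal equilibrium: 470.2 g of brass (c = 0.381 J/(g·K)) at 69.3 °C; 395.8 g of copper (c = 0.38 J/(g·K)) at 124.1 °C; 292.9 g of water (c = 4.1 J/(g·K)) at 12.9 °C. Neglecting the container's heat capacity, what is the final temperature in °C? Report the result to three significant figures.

Σ mᵢcᵢ(T − Tᵢ) = 0  ⇒  T = Σ mᵢcᵢTᵢ / Σ mᵢcᵢ
Σ mᵢcᵢ = 470.2×0.381 + 395.8×0.38 + 292.9×4.1 = 1530.4402
Σ mᵢcᵢTᵢ = 179.1462×69.3 + 150.404×124.1 + 1200.89×12.9 = 46571
T = 46571 / 1530.4402 = 30.43 °C

T_f = 30.4 °C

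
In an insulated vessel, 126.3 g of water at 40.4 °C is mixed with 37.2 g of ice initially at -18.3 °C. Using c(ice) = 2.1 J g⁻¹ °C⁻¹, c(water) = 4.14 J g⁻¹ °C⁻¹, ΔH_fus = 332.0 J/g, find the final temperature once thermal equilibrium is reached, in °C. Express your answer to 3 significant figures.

Heat to bring ice to 0 °C and melt it: q₁ = 37.2×2.1×18.3 + 37.2×332.0 = 13780 J
Heat the water can supply cooling to 0 °C: 126.3×4.14×40.4 = 21124.4 J > q₁, so all ice melts.
Energy balance: 126.3×4.14×(40.4 − T) = 13780 + 37.2×4.14×(T − 0)
522.882(40.4 − T) = 13780 + 154.008 T
21124.4 − 13780 = 676.890 T
T = 7344.4 / 676.890 = 10.85 °C

T_f = 10.9 °C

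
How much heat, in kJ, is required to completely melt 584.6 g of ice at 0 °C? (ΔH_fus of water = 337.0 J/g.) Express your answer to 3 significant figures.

q = m × ΔH_fus = 584.6 × 337.0 = 197000 J = 197 kJ

q = 197 kJ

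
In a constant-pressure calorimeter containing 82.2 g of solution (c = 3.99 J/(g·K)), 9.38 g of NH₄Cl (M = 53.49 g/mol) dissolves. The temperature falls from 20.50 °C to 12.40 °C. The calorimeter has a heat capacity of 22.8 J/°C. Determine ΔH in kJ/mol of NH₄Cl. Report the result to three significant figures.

|ΔT| = |12.40 − 20.50| = 8.10 °C
|q_surr| = (82.2 × 3.99 + 22.8) × 8.10 = 350.778 × 8.10 = 2841 J
n(NH₄Cl) = 9.38 / 53.49 = 0.1754 mol
Temperature fell, so q_rxn = +|q_surr| = 2.841 kJ
ΔH = q_rxn / n = 16.20 kJ/mol

ΔH = 16.2 kJ/mol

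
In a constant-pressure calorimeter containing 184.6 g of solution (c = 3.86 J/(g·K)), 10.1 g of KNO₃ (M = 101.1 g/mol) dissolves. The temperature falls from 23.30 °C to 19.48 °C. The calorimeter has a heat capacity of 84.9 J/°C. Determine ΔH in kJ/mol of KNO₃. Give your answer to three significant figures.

ΔH = 30.5 kJ/mol

|ΔT| = |19.48 − 23.30| = 3.82 °C
|q_surr| = (184.6 × 3.86 + 84.9) × 3.82 = 797.456 × 3.82 = 3046 J
n(KNO₃) = 10.1 / 101.1 = 0.09990 mol
Temperature fell, so q_rxn = +|q_surr| = 3.046 kJ
ΔH = q_rxn / n = 30.49 kJ/mol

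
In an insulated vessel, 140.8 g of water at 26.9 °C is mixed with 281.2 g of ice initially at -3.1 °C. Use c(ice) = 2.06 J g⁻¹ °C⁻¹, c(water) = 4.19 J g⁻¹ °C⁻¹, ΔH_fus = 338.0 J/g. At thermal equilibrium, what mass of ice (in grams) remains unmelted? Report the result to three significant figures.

Heat to warm all ice to 0 °C: 281.2×2.06×3.1 = 1795.7 J
Heat released by water cooling to 0 °C: 140.8×4.19×26.9 = 15870 J
15870 J < 1795.7 + 281.2×338.0 = 96841.3 J, so not all ice melts; final T = 0 °C.
Heat left for melting: 15870 − 1795.7 = 14074.3 J
Mass melted = 14074.3 / 338.0 = 41.64 g
Ice remaining = 281.2 − 41.64 = 239.56 g

m_ice remaining = 240 g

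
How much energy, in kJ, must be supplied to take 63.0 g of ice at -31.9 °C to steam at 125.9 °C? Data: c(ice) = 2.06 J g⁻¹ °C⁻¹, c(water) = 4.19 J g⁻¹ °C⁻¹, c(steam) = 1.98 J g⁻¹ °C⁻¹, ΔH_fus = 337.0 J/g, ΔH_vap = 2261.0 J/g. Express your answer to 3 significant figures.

q1 (heat ice -31.9→0.0 °C): 63.0 × 2.06 × 31.9 = 4140 J
q2 (melt at 0 °C): 63.0 × 337.0 = 21231 J
q3 (heat water 0.0→100.0 °C): 63.0 × 4.19 × 100.0 = 26397 J
q4 (vaporize at 100 °C): 63.0 × 2261.0 = 142443 J
q5 (heat steam 100.0→125.9 °C): 63.0 × 1.98 × 25.9 = 3231 J
Total: 4140 + 21231 + 26397 + 142443 + 3231 = 197442 J = 197 kJ

q = 197 kJ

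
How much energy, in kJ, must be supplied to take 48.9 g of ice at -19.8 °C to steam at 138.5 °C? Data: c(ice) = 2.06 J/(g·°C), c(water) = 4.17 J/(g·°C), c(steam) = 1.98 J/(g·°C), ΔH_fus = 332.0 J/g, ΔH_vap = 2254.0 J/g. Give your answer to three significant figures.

q1 (heat ice -19.8→0.0 °C): 48.9 × 2.06 × 19.8 = 1995 J
q2 (melt at 0 °C): 48.9 × 332.0 = 16235 J
q3 (heat water 0.0→100.0 °C): 48.9 × 4.17 × 100.0 = 20391 J
q4 (vaporize at 100 °C): 48.9 × 2254.0 = 110221 J
q5 (heat steam 100.0→138.5 °C): 48.9 × 1.98 × 38.5 = 3728 J
Total: 1995 + 16235 + 20391 + 110221 + 3728 = 152570 J = 153 kJ

q = 153 kJ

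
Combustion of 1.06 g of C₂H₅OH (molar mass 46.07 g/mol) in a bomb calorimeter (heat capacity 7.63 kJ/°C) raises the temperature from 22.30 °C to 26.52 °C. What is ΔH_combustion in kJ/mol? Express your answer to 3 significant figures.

ΔT = 26.52 − 22.30 = 4.22 °C
q_cal = C_cal × ΔT = 7.63 × 4.22 = 32.1986 kJ
n = 1.06 / 46.07 = 0.02301 mol
q_rxn = −q_cal = -32.1986 kJ
ΔH = -32.1986 / 0.02301 = -1399 kJ/mol

ΔH = -1400 kJ/mol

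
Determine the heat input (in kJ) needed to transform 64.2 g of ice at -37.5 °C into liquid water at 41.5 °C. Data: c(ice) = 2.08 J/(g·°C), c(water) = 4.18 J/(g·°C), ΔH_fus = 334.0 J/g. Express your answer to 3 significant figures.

q = 37.6 kJ

q1 (heat ice -37.5→0.0 °C): 64.2 × 2.08 × 37.5 = 5008 J
q2 (melt at 0 °C): 64.2 × 334.0 = 21443 J
q3 (heat water 0.0→41.5 °C): 64.2 × 4.18 × 41.5 = 11137 J
Total: 5008 + 21443 + 11137 = 37588 J = 37.6 kJ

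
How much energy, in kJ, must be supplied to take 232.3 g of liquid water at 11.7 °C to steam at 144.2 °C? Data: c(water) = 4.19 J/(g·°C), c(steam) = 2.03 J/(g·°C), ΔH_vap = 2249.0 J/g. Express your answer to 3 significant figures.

q1 (heat water 11.7→100.0 °C): 232.3 × 4.19 × 88.3 = 85946 J
q2 (vaporize at 100 °C): 232.3 × 2249.0 = 522443 J
q3 (heat steam 100.0→144.2 °C): 232.3 × 2.03 × 44.2 = 20843 J
Total: 85946 + 522443 + 20843 = 629232 J = 629 kJ

q = 629 kJ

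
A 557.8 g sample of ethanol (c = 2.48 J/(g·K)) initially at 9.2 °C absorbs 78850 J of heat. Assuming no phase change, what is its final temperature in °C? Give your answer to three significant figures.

ΔT = q / (m c) = 78850 / (557.8 × 2.48) = 57.00 °C
T_f = 9.2 + 57.00 = 66.20 °C

T_f = 66.2 °C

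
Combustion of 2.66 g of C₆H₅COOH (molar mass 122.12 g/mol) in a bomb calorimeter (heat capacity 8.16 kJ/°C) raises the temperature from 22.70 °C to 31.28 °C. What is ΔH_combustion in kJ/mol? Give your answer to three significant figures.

ΔT = 31.28 − 22.70 = 8.58 °C
q_cal = C_cal × ΔT = 8.16 × 8.58 = 70.0128 kJ
n = 2.66 / 122.12 = 0.02178 mol
q_rxn = −q_cal = -70.0128 kJ
ΔH = -70.0128 / 0.02178 = -3214.5 kJ/mol

ΔH = -3210 kJ/mol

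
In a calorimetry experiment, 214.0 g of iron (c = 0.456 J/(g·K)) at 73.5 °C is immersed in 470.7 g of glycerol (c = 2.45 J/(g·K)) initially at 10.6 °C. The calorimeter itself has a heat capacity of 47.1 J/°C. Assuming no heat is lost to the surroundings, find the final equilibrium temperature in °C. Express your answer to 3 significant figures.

T_f = 15.3 °C

Heat lost by iron = heat gained by glycerol + calorimeter.
(214.0)(0.456)(73.5 − T) = [(470.7)(2.45) + 47.1](T − 10.6)
97.584 (73.5 − T) = 1200.315 (T − 10.6)
7172.4 − 97.584 T = 1200.315 T − 12723
19895.4 = 1297.899 T
T = 15.33 °C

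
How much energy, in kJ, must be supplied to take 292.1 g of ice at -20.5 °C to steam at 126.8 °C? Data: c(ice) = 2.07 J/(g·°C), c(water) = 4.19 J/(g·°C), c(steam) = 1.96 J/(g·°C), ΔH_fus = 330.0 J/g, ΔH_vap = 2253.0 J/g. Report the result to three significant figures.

q = 905 kJ

q1 (heat ice -20.5→0.0 °C): 292.1 × 2.07 × 20.5 = 12395 J
q2 (melt at 0 °C): 292.1 × 330.0 = 96393 J
q3 (heat water 0.0→100.0 °C): 292.1 × 4.19 × 100.0 = 122390 J
q4 (vaporize at 100 °C): 292.1 × 2253.0 = 658101 J
q5 (heat steam 100.0→126.8 °C): 292.1 × 1.96 × 26.8 = 15343 J
Total: 12395 + 96393 + 122390 + 658101 + 15343 = 904622 J = 905 kJ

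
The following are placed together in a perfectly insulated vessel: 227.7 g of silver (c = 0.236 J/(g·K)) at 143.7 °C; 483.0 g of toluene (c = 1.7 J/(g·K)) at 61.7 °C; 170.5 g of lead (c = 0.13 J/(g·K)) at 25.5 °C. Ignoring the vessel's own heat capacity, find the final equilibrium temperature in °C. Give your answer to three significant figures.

Σ mᵢcᵢ(T − Tᵢ) = 0  ⇒  T = Σ mᵢcᵢTᵢ / Σ mᵢcᵢ
Σ mᵢcᵢ = 227.7×0.236 + 483.0×1.7 + 170.5×0.13 = 897.0022
Σ mᵢcᵢTᵢ = 53.7372×143.7 + 821.1×61.7 + 22.165×25.5 = 58949
T = 58949 / 897.0022 = 65.72 °C

T_f = 65.7 °C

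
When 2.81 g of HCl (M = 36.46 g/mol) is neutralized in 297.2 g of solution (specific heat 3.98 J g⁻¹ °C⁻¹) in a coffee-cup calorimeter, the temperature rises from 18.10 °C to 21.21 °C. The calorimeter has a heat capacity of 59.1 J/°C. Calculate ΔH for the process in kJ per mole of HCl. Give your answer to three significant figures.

|ΔT| = |21.21 − 18.10| = 3.11 °C
|q_surr| = (297.2 × 3.98 + 59.1) × 3.11 = 1241.956 × 3.11 = 3862 J
n(HCl) = 2.81 / 36.46 = 0.07707 mol
Temperature rose, so q_rxn = −|q_surr| = -3.862 kJ
ΔH = q_rxn / n = -50.11 kJ/mol

ΔH = -50.1 kJ/mol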